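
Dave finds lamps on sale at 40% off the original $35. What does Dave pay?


Calculate the discount amount:
40% of $35 = $14
Subtract from original:
$35 - $14 = $21

$21


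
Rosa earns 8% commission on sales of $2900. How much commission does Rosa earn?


Convert rate to decimal:
8% = 0.08
Multiply by sales:
$2900 x 0.08 = $232

$232


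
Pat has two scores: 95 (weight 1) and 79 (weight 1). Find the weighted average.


Weighted sum:
1 x 95 + 1 x 79 = 174
Total weight:
1 + 1 = 2
Weighted average:
174 / 2 = 87

87


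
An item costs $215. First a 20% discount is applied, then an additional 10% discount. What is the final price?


First discount:
20% of $215 = $43
Price after first discount:
$215 - $43 = $172
Second discount:
10% of $172 = $17.20
Final price:
$172 - $17.20 = $154.80

$154.80


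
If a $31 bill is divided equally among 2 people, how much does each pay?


Total bill: $31
Number of people: 2
Each pays: $31 / 2 = $15.50

$15.50


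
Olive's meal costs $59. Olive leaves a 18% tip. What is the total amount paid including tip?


Calculate the tip:
18% of $59 = $10.62
Add tip to meal cost:
$59 + $10.62 = $69.62

$69.62


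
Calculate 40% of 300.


Convert percentage to decimal:
40% = 0.4
Multiply:
300 x 0.4 = 120

120


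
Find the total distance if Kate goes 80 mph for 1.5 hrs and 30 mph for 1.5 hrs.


Leg 1 distance:
80 x 1.5 = 120 miles
Leg 2 distance:
30 x 1.5 = 45 miles
Total distance:
120 + 45 = 165 miles

165 miles


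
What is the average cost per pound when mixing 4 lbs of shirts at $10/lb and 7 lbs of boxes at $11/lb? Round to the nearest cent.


Cost of shirts:
4 x $10 = $40
Cost of boxes:
7 x $11 = $77
Total cost: $40 + $77 = $117
Total weight: 11 lbs
Average: $117 / 11 = $10.6363... ≈ $10.64/lb

$10.64/lb


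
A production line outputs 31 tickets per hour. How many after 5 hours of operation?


Production rate: 31 tickets per hour
Time: 5 hours
Total: 31 x 5 = 155 tickets

155 tickets


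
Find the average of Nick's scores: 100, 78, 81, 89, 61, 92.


Add the scores:
100 + 78 + 81 + 89 + 61 + 92 = 501
Divide by the number of tests:
501 / 6 = 83.5

83.5


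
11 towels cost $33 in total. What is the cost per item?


Total cost: $33
Number of items: 11
Unit price: $33 / 11 = $3

$3


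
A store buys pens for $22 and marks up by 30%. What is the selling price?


Calculate the markup amount:
30% of $22 = $6.60
Add to cost:
$22 + $6.60 = $28.60

$28.60


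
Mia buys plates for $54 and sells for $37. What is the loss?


Selling price = $37
Cost price = $54
Loss = cost price - selling price:
Loss = $54 - $37 = $17

$17


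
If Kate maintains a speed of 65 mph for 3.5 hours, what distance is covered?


Use the formula: distance = speed x time
Speed = 65 mph, Time = 3.5 hours
65 x 3.5 = 227.5 miles

227.5 miles


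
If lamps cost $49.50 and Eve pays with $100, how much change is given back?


Start with the amount paid:
$100
Subtract the price:
$100 - $49.50 = $50.50

$50.50


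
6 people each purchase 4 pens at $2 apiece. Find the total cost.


Cost per person:
4 x $2 = $8
Group total:
6 x $8 = $48

$48


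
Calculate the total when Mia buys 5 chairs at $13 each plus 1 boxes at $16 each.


Cost of chairs:
5 x $13 = $65
Cost of boxes:
1 x $16 = $16
Add both:
$65 + $16 = $81

$81


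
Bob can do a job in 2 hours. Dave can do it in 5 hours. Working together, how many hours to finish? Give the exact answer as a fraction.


Bob's rate: 1/2 of the job per hour
Dave's rate: 1/5 of the job per hour
Combined rate: 1/2 + 1/5 = 7/10 per hour
Time = 1 / (7/10) = 10/7 hours (≈ 1.43 hours)

10/7 hours


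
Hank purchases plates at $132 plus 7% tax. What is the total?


Calculate the tax:
7% of $132 = $9.24
Add tax to price:
$132 + $9.24 = $141.24

$141.24


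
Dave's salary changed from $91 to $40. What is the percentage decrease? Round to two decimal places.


Find the absolute change:
|40 - 91| = 51
Divide by original and multiply by 100:
51 / 91 x 100 = 56.0439...% ≈ 56.04%

56.04%


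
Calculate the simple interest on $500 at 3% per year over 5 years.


Use the formula I = P x R x T / 100
P x R x T = 500 x 3 x 5 = 7500
I = 7500 / 100 = $75

$75


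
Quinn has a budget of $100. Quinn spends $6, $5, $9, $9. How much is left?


Add up expenses:
$6 + $5 + $9 + $9 = $29
Subtract from budget:
$100 - $29 = $71

$71


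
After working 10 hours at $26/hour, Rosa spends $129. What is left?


Calculate earnings:
10 x $26 = $260
Subtract spending:
$260 - $129 = $131

$131


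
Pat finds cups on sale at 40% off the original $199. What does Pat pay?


Calculate the discount amount:
40% of $199 = $79.60
Subtract from original:
$199 - $79.60 = $119.40

$119.40


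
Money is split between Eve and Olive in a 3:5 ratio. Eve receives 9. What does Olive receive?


Find the multiplier:
9 / 3 = 3
Apply to Olive's share:
5 x 3 = 15

15


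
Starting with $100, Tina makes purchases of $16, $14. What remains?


Add up expenses:
$16 + $14 = $30
Subtract from budget:
$100 - $30 = $70

$70


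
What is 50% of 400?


Convert percentage to decimal:
50% = 0.5
Multiply:
400 x 0.5 = 200

200


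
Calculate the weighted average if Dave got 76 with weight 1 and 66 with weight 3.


Weighted sum:
1 x 76 + 3 x 66 = 274
Total weight:
1 + 3 = 4
Weighted average:
274 / 4 = 68.5

68.5


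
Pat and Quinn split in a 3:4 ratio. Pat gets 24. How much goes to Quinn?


Find the multiplier:
24 / 3 = 8
Apply to Quinn's share:
4 x 8 = 32

32


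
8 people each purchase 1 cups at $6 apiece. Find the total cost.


Cost per person:
1 x $6 = $6
Group total:
8 x $6 = $48

$48


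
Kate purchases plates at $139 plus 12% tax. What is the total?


Calculate the tax:
12% of $139 = $16.68
Add tax to price:
$139 + $16.68 = $155.68

$155.68


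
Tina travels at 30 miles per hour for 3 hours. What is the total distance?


Use the formula: distance = speed x time
Speed = 30 mph, Time = 3 hours
30 x 3 = 90 miles

90 miles


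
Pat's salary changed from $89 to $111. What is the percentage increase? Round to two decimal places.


Find the absolute change:
|111 - 89| = 22
Divide by original and multiply by 100:
22 / 89 x 100 = 24.7191...% ≈ 24.72%

24.72%


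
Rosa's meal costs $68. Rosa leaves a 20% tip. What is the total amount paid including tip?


Calculate the tip:
20% of $68 = $13.60
Add tip to meal cost:
$68 + $13.60 = $81.60

$81.60


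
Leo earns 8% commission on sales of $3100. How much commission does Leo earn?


Convert rate to decimal:
8% = 0.08
Multiply by sales:
$3100 x 0.08 = $248

$248


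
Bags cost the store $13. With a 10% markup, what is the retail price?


Calculate the markup amount:
10% of $13 = $1.30
Add to cost:
$13 + $1.30 = $14.30

$14.30


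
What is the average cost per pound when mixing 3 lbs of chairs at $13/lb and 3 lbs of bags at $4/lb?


Cost of chairs:
3 x $13 = $39
Cost of bags:
3 x $4 = $12
Total cost: $39 + $12 = $51
Total weight: 6 lbs
Average: $51 / 6 = $8.50/lb

$8.50/lb


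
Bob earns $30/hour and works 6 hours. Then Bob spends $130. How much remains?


Calculate earnings:
6 x $30 = $180
Subtract spending:
$180 - $130 = $50

$50


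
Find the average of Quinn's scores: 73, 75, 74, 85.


Add the scores:
73 + 75 + 74 + 85 = 307
Divide by the number of tests:
307 / 4 = 76.75

76.75


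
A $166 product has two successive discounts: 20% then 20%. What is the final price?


First discount:
20% of $166 = $33.20
Price after first discount:
$166 - $33.20 = $132.80
Second discount:
20% of $132.80 = $26.56
Final price:
$132.80 - $26.56 = $106.24

$106.24


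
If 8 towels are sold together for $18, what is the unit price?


Total cost: $18
Number of items: 8
Unit price: $18 / 8 = $2.25

$2.25


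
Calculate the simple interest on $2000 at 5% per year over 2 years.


Use the formula I = P x R x T / 100
P x R x T = 2000 x 5 x 2 = 20000
I = 20000 / 100 = $200

$200


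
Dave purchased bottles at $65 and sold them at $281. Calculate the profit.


Selling price = $281
Cost price = $65
Profit = selling price - cost price:
Profit = $281 - $65 = $216

$216


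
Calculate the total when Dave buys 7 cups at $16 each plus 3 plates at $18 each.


Cost of cups:
7 x $16 = $112
Cost of plates:
3 x $18 = $54
Add both:
$112 + $54 = $166

$166


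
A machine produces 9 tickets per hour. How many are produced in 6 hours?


Production rate: 9 tickets per hour
Time: 6 hours
Total: 9 x 6 = 54 tickets

54 tickets


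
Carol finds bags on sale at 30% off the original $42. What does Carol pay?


Calculate the discount amount:
30% of $42 = $12.60
Subtract from original:
$42 - $12.60 = $29.40

$29.40


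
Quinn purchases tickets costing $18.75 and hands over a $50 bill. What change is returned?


Start with the amount paid:
$50
Subtract the price:
$50 - $18.75 = $31.25

$31.25


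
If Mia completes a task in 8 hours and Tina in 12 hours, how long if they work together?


Mia's rate: 1/8 of the job per hour
Tina's rate: 1/12 of the job per hour
Combined rate: 1/8 + 1/12 = 5/24 per hour
Time = 1 / (5/24) = 24/5 = 4.8 hours

4.8 hours


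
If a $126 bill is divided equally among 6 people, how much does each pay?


Total bill: $126
Number of people: 6
Each pays: $126 / 6 = $21

$21


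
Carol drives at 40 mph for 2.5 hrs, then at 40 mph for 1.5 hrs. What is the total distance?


Leg 1 distance:
40 x 2.5 = 100 miles
Leg 2 distance:
40 x 1.5 = 60 miles
Total distance:
100 + 60 = 160 miles

160 miles


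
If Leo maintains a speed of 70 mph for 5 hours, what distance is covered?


Use the formula: distance = speed x time
Speed = 70 mph, Time = 5 hours
70 x 5 = 350 miles

350 miles


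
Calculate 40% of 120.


Convert percentage to decimal:
40% = 0.4
Multiply:
120 x 0.4 = 48

48


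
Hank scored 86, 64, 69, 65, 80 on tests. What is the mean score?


Add the scores:
86 + 64 + 69 + 65 + 80 = 364
Divide by the number of tests:
364 / 5 = 72.8

72.8


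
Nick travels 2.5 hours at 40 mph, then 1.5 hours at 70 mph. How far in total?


Leg 1 distance:
40 x 2.5 = 100 miles
Leg 2 distance:
70 x 1.5 = 105 miles
Total distance:
100 + 105 = 205 miles

205 miles


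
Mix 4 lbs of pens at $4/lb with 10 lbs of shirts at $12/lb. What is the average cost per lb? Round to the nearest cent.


Cost of pens:
4 x $4 = $16
Cost of shirts:
10 x $12 = $120
Total cost: $16 + $120 = $136
Total weight: 14 lbs
Average: $136 / 14 = $9.7142... ≈ $9.71/lb

$9.71/lb


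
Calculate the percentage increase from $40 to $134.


Find the absolute change:
|134 - 40| = 94
Divide by original and multiply by 100:
94 / 40 x 100 = 235%

235%


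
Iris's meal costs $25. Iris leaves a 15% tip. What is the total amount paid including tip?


Calculate the tip:
15% of $25 = $3.75
Add tip to meal cost:
$25 + $3.75 = $28.75

$28.75


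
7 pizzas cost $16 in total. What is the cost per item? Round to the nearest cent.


Total cost: $16
Number of items: 7
Unit price: $16 / 7 = $2.2857... ≈ $2.29

$2.29


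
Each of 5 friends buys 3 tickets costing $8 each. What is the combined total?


Cost per person:
3 x $8 = $24
Group total:
5 x $24 = $120

$120


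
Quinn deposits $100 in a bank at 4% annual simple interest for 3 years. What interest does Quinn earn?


Use the formula I = P x R x T / 100
P x R x T = 100 x 4 x 3 = 1200
I = 1200 / 100 = $12

$12


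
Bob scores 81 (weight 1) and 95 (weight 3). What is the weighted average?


Weighted sum:
1 x 81 + 3 x 95 = 366
Total weight:
1 + 3 = 4
Weighted average:
366 / 4 = 91.5

91.5


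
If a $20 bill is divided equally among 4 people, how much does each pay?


Total bill: $20
Number of people: 4
Each pays: $20 / 4 = $5

$5


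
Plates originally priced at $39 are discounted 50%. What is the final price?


Calculate the discount amount:
50% of $39 = $19.50
Subtract from original:
$39 - $19.50 = $19.50

$19.50


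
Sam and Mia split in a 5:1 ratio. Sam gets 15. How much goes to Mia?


Find the multiplier:
15 / 5 = 3
Apply to Mia's share:
1 x 3 = 3

3


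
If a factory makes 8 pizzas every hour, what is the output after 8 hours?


Production rate: 8 pizzas per hour
Time: 8 hours
Total: 8 x 8 = 64 pizzas

64 pizzas


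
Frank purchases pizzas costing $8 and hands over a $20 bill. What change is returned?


Start with the amount paid:
$20
Subtract the price:
$20 - $8 = $12

$12


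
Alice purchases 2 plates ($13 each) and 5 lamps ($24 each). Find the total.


Cost of plates:
2 x $13 = $26
Cost of lamps:
5 x $24 = $120
Add both:
$26 + $120 = $146

$146


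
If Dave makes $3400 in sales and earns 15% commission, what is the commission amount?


Convert rate to decimal:
15% = 0.15
Multiply by sales:
$3400 x 0.15 = $510

$510


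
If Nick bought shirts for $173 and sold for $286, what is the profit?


Selling price = $286
Cost price = $173
Profit = selling price - cost price:
Profit = $286 - $173 = $113

$113


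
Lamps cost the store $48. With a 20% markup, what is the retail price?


Calculate the markup amount:
20% of $48 = $9.60
Add to cost:
$48 + $9.60 = $57.60

$57.60


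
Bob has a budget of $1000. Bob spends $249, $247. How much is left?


Add up expenses:
$249 + $247 = $496
Subtract from budget:
$1000 - $496 = $504

$504


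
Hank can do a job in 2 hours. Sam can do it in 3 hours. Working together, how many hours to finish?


Hank's rate: 1/2 of the job per hour
Sam's rate: 1/3 of the job per hour
Combined rate: 1/2 + 1/3 = 5/6 per hour
Time = 1 / (5/6) = 6/5 = 1.2 hours

1.2 hours


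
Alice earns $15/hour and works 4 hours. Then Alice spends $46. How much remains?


Calculate earnings:
4 x $15 = $60
Subtract spending:
$60 - $46 = $14

$14


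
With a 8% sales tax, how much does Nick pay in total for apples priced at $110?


Calculate the tax:
8% of $110 = $8.80
Add tax to price:
$110 + $8.80 = $118.80

$118.80


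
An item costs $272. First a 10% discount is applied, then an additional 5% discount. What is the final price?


First discount:
10% of $272 = $27.20
Price after first discount:
$272 - $27.20 = $244.80
Second discount:
5% of $244.80 = $12.24
Final price:
$244.80 - $12.24 = $232.56

$232.56


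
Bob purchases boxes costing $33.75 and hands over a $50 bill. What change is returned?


Start with the amount paid:
$50
Subtract the price:
$50 - $33.75 = $16.25

$16.25


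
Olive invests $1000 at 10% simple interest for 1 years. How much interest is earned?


Use the formula I = P x R x T / 100
P x R x T = 1000 x 10 x 1 = 10000
I = 10000 / 100 = $100

$100


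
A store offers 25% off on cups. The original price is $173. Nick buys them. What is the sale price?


Calculate the discount amount:
25% of $173 = $43.25
Subtract from original:
$173 - $43.25 = $129.75

$129.75


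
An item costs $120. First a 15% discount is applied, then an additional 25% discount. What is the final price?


First discount:
15% of $120 = $18
Price after first discount:
$120 - $18 = $102
Second discount:
25% of $102 = $25.50
Final price:
$102 - $25.50 = $76.50

$76.50


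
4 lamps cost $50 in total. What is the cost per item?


Total cost: $50
Number of items: 4
Unit price: $50 / 4 = $12.50

$12.50


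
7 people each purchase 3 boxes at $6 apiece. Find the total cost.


Cost per person:
3 x $6 = $18
Group total:
7 x $18 = $126

$126


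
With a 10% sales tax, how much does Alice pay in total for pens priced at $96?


Calculate the tax:
10% of $96 = $9.60
Add tax to price:
$96 + $9.60 = $105.60

$105.60


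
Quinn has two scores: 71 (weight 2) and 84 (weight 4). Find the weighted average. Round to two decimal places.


Weighted sum:
2 x 71 + 4 x 84 = 478
Total weight:
2 + 4 = 6
Weighted average:
478 / 6 = 79.6666... ≈ 79.67

79.67


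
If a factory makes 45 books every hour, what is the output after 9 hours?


Production rate: 45 books per hour
Time: 9 hours
Total: 45 x 9 = 405 books

405 books


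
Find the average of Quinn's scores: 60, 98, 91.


Add the scores:
60 + 98 + 91 = 249
Divide by the number of tests:
249 / 3 = 83

83


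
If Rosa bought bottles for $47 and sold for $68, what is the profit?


Selling price = $68
Cost price = $47
Profit = selling price - cost price:
Profit = $68 - $47 = $21

$21


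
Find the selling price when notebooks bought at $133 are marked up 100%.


Calculate the markup amount:
100% of $133 = $133
Add to cost:
$133 + $133 = $266

$266


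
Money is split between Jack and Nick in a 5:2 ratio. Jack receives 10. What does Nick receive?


Find the multiplier:
10 / 5 = 2
Apply to Nick's share:
2 x 2 = 4

4


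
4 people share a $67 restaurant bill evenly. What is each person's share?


Total bill: $67
Number of people: 4
Each pays: $67 / 4 = $16.75

$16.75


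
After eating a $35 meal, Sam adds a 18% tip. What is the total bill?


Calculate the tip:
18% of $35 = $6.30
Add tip to meal cost:
$35 + $6.30 = $41.30

$41.30


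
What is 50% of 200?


Convert percentage to decimal:
50% = 0.5
Multiply:
200 x 0.5 = 100

100


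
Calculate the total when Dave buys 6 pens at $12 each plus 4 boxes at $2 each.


Cost of pens:
6 x $12 = $72
Cost of boxes:
4 x $2 = $8
Add both:
$72 + $8 = $80

$80


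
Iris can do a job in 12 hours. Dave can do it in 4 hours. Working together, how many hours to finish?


Iris's rate: 1/12 of the job per hour
Dave's rate: 1/4 of the job per hour
Combined rate: 1/12 + 1/4 = 1/3 per hour
Time = 1 / (1/3) = 3 hours

3 hours


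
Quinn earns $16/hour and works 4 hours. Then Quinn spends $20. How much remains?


Calculate earnings:
4 x $16 = $64
Subtract spending:
$64 - $20 = $44

$44


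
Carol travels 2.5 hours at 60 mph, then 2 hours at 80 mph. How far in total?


Leg 1 distance:
60 x 2.5 = 150 miles
Leg 2 distance:
80 x 2 = 160 miles
Total distance:
150 + 160 = 310 miles

310 miles


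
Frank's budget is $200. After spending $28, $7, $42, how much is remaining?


Add up expenses:
$28 + $7 + $42 = $77
Subtract from budget:
$200 - $77 = $123

$123


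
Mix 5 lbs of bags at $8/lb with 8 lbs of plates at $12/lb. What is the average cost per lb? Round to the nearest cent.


Cost of bags:
5 x $8 = $40
Cost of plates:
8 x $12 = $96
Total cost: $40 + $96 = $136
Total weight: 13 lbs
Average: $136 / 13 = $10.4615... ≈ $10.46/lb

$10.46/lb


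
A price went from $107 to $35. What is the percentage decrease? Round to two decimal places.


Find the absolute change:
|35 - 107| = 72
Divide by original and multiply by 100:
72 / 107 x 100 = 67.2897...% ≈ 67.29%

67.29%


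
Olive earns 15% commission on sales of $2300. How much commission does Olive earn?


Convert rate to decimal:
15% = 0.15
Multiply by sales:
$2300 x 0.15 = $345

$345


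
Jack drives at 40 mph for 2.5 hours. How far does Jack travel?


Use the formula: distance = speed x time
Speed = 40 mph, Time = 2.5 hours
40 x 2.5 = 100 miles

100 miles


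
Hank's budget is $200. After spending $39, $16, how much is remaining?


Add up expenses:
$39 + $16 = $55
Subtract from budget:
$200 - $55 = $145

$145


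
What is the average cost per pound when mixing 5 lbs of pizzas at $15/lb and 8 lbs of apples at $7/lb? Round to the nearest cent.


Cost of pizzas:
5 x $15 = $75
Cost of apples:
8 x $7 = $56
Total cost: $75 + $56 = $131
Total weight: 13 lbs
Average: $131 / 13 = $10.0769... ≈ $10.08/lb

$10.08/lb


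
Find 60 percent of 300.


Convert percentage to decimal:
60% = 0.6
Multiply:
300 x 0.6 = 180

180


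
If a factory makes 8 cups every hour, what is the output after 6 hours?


Production rate: 8 cups per hour
Time: 6 hours
Total: 8 x 6 = 48 cups

48 cups


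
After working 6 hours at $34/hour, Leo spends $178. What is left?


Calculate earnings:
6 x $34 = $204
Subtract spending:
$204 - $178 = $26

$26


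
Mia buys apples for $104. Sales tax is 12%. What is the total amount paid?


Calculate the tax:
12% of $104 = $12.48
Add tax to price:
$104 + $12.48 = $116.48

$116.48


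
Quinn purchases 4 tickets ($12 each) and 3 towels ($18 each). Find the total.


Cost of tickets:
4 x $12 = $48
Cost of towels:
3 x $18 = $54
Add both:
$48 + $54 = $102

$102


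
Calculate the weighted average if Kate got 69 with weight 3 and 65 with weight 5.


Weighted sum:
3 x 69 + 5 x 65 = 532
Total weight:
3 + 5 = 8
Weighted average:
532 / 8 = 66.5

66.5


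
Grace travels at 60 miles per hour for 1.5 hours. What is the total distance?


Use the formula: distance = speed x time
Speed = 60 mph, Time = 1.5 hours
60 x 1.5 = 90 miles

90 miles


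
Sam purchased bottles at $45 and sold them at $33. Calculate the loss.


Selling price = $33
Cost price = $45
Loss = cost price - selling price:
Loss = $45 - $33 = $12

$12


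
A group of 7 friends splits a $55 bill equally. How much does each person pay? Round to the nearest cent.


Total bill: $55
Number of people: 7
Each pays: $55 / 7 = $7.8571... ≈ $7.86

$7.86


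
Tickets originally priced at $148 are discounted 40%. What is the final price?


Calculate the discount amount:
40% of $148 = $59.20
Subtract from original:
$148 - $59.20 = $88.80

$88.80


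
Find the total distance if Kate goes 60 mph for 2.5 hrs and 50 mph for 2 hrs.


Leg 1 distance:
60 x 2.5 = 150 miles
Leg 2 distance:
50 x 2 = 100 miles
Total distance:
150 + 100 = 250 miles

250 miles


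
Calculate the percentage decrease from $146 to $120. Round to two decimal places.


Find the absolute change:
|120 - 146| = 26
Divide by original and multiply by 100:
26 / 146 x 100 = 17.8082...% ≈ 17.81%

17.81%


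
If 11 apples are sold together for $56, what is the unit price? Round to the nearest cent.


Total cost: $56
Number of items: 11
Unit price: $56 / 11 = $5.0909... ≈ $5.09

$5.09


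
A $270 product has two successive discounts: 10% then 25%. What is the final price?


First discount:
10% of $270 = $27
Price after first discount:
$270 - $27 = $243
Second discount:
25% of $243 = $60.75
Final price:
$243 - $60.75 = $182.25

$182.25


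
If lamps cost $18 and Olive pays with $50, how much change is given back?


Start with the amount paid:
$50
Subtract the price:
$50 - $18 = $32

$32


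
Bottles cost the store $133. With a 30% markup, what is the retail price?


Calculate the markup amount:
30% of $133 = $39.90
Add to cost:
$133 + $39.90 = $172.90

$172.90


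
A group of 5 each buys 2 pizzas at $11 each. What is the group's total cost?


Cost per person:
2 x $11 = $22
Group total:
5 x $22 = $110

$110


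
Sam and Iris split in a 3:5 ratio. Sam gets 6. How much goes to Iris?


Find the multiplier:
6 / 3 = 2
Apply to Iris's share:
5 x 2 = 10

10


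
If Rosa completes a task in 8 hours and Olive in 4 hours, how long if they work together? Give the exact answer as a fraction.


Rosa's rate: 1/8 of the job per hour
Olive's rate: 1/4 of the job per hour
Combined rate: 1/8 + 1/4 = 3/8 per hour
Time = 1 / (3/8) = 8/3 hours (≈ 2.67 hours)

8/3 hours


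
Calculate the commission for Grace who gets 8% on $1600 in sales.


Convert rate to decimal:
8% = 0.08
Multiply by sales:
$1600 x 0.08 = $128

$128


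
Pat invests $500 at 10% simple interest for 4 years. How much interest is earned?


Use the formula I = P x R x T / 100
P x R x T = 500 x 10 x 4 = 20000
I = 20000 / 100 = $200

$200


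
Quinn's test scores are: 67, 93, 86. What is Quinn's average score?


Add the scores:
67 + 93 + 86 = 246
Divide by the number of tests:
246 / 3 = 82

82


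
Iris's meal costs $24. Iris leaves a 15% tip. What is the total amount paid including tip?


Calculate the tip:
15% of $24 = $3.60
Add tip to meal cost:
$24 + $3.60 = $27.60

$27.60


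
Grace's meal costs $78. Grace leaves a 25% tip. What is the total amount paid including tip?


Calculate the tip:
25% of $78 = $19.50
Add tip to meal cost:
$78 + $19.50 = $97.50

$97.50


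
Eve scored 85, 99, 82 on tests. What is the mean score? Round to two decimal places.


Add the scores:
85 + 99 + 82 = 266
Divide by the number of tests:
266 / 3 = 88.6666... ≈ 88.67

88.67


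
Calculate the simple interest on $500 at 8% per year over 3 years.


Use the formula I = P x R x T / 100
P x R x T = 500 x 8 x 3 = 12000
I = 12000 / 100 = $120

$120


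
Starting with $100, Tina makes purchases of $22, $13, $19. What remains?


Add up expenses:
$22 + $13 + $19 = $54
Subtract from budget:
$100 - $54 = $46

$46


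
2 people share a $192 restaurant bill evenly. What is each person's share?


Total bill: $192
Number of people: 2
Each pays: $192 / 2 = $96

$96


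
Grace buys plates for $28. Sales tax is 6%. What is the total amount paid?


Calculate the tax:
6% of $28 = $1.68
Add tax to price:
$28 + $1.68 = $29.68

$29.68


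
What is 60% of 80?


Convert percentage to decimal:
60% = 0.6
Multiply:
80 x 0.6 = 48

48


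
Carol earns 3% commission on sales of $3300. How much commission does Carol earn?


Convert rate to decimal:
3% = 0.03
Multiply by sales:
$3300 x 0.03 = $99

$99


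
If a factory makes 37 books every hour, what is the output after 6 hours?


Production rate: 37 books per hour
Time: 6 hours
Total: 37 x 6 = 222 books

222 books


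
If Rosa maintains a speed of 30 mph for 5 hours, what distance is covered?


Use the formula: distance = speed x time
Speed = 30 mph, Time = 5 hours
30 x 5 = 150 miles

150 miles


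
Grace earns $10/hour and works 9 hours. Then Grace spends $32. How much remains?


Calculate earnings:
9 x $10 = $90
Subtract spending:
$90 - $32 = $58

$58


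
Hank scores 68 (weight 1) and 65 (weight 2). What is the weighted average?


Weighted sum:
1 x 68 + 2 x 65 = 198
Total weight:
1 + 2 = 3
Weighted average:
198 / 3 = 66

66


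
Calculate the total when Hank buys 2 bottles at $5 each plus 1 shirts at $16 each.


Cost of bottles:
2 x $5 = $10
Cost of shirts:
1 x $16 = $16
Add both:
$10 + $16 = $26

$26


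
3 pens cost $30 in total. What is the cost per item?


Total cost: $30
Number of items: 3
Unit price: $30 / 3 = $10

$10


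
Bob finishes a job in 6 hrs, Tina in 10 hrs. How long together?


Bob's rate: 1/6 of the job per hour
Tina's rate: 1/10 of the job per hour
Combined rate: 1/6 + 1/10 = 4/15 per hour
Time = 1 / (4/15) = 15/4 = 3.75 hours

3.75 hours


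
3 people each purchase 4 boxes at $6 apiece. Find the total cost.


Cost per person:
4 x $6 = $24
Group total:
3 x $24 = $72

$72


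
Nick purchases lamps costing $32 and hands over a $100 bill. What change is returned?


Start with the amount paid:
$100
Subtract the price:
$100 - $32 = $68

$68


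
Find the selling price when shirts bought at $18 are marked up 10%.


Calculate the markup amount:
10% of $18 = $1.80
Add to cost:
$18 + $1.80 = $19.80

$19.80


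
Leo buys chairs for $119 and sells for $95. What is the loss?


Selling price = $95
Cost price = $119
Loss = cost price - selling price:
Loss = $119 - $95 = $24

$24


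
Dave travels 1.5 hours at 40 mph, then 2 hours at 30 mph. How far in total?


Leg 1 distance:
40 x 1.5 = 60 miles
Leg 2 distance:
30 x 2 = 60 miles
Total distance:
60 + 60 = 120 miles

120 miles


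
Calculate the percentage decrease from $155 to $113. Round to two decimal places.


Find the absolute change:
|113 - 155| = 42
Divide by original and multiply by 100:
42 / 155 x 100 = 27.0967...% ≈ 27.1%

27.1%


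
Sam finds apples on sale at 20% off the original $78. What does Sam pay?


Calculate the discount amount:
20% of $78 = $15.60
Subtract from original:
$78 - $15.60 = $62.40

$62.40


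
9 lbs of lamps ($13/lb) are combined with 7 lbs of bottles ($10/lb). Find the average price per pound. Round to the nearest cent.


Cost of lamps:
9 x $13 = $117
Cost of bottles:
7 x $10 = $70
Total cost: $117 + $70 = $187
Total weight: 16 lbs
Average: $187 / 16 = $11.6875 ≈ $11.69/lb

$11.69/lb


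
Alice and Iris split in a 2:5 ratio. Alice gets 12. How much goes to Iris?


Find the multiplier:
12 / 2 = 6
Apply to Iris's share:
5 x 6 = 30

30


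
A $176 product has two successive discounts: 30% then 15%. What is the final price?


First discount:
30% of $176 = $52.80
Price after first discount:
$176 - $52.80 = $123.20
Second discount:
15% of $123.20 = $18.48
Final price:
$123.20 - $18.48 = $104.72

$104.72


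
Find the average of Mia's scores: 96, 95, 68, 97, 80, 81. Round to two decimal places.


Add the scores:
96 + 95 + 68 + 97 + 80 + 81 = 517
Divide by the number of tests:
517 / 6 = 86.1666... ≈ 86.17

86.17


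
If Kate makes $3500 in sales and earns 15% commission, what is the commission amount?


Convert rate to decimal:
15% = 0.15
Multiply by sales:
$3500 x 0.15 = $525

$525


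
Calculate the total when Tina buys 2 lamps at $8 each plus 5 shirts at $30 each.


Cost of lamps:
2 x $8 = $16
Cost of shirts:
5 x $30 = $150
Add both:
$16 + $150 = $166

$166


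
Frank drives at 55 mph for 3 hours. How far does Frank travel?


Use the formula: distance = speed x time
Speed = 55 mph, Time = 3 hours
55 x 3 = 165 miles

165 miles


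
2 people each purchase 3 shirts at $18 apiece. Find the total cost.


Cost per person:
3 x $18 = $54
Group total:
2 x $54 = $108

$108


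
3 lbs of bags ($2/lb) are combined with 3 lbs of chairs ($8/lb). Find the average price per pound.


Cost of bags:
3 x $2 = $6
Cost of chairs:
3 x $8 = $24
Total cost: $6 + $24 = $30
Total weight: 6 lbs
Average: $30 / 6 = $5/lb

$5/lb


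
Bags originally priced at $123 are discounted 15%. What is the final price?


Calculate the discount amount:
15% of $123 = $18.45
Subtract from original:
$123 - $18.45 = $104.55

$104.55


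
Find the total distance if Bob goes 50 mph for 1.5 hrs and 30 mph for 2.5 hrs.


Leg 1 distance:
50 x 1.5 = 75 miles
Leg 2 distance:
30 x 2.5 = 75 miles
Total distance:
75 + 75 = 150 miles

150 miles


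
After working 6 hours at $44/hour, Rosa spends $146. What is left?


Calculate earnings:
6 x $44 = $264
Subtract spending:
$264 - $146 = $118

$118


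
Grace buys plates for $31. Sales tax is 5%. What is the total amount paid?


Calculate the tax:
5% of $31 = $1.55
Add tax to price:
$31 + $1.55 = $32.55

$32.55


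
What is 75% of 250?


Convert percentage to decimal:
75% = 0.75
Multiply:
250 x 0.75 = 187.5

187.5


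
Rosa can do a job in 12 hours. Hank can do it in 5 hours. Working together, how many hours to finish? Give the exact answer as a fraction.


Rosa's rate: 1/12 of the job per hour
Hank's rate: 1/5 of the job per hour
Combined rate: 1/12 + 1/5 = 17/60 per hour
Time = 1 / (17/60) = 60/17 hours (≈ 3.53 hours)

60/17 hours


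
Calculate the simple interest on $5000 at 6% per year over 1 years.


Use the formula I = P x R x T / 100
P x R x T = 5000 x 6 x 1 = 30000
I = 30000 / 100 = $300

$300


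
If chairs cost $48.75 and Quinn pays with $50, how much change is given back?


Start with the amount paid:
$50
Subtract the price:
$50 - $48.75 = $1.25

$1.25


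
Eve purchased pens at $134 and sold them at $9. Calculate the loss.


Selling price = $9
Cost price = $134
Loss = cost price - selling price:
Loss = $134 - $9 = $125

$125


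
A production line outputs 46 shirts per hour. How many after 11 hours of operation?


Production rate: 46 shirts per hour
Time: 11 hours
Total: 46 x 11 = 506 shirts

506 shirts


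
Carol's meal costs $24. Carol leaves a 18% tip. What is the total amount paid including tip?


Calculate the tip:
18% of $24 = $4.32
Add tip to meal cost:
$24 + $4.32 = $28.32

$28.32


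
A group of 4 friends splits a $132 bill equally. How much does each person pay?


Total bill: $132
Number of people: 4
Each pays: $132 / 4 = $33

$33


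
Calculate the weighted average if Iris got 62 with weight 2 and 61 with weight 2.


Weighted sum:
2 x 62 + 2 x 61 = 246
Total weight:
2 + 2 = 4
Weighted average:
246 / 4 = 61.5

61.5


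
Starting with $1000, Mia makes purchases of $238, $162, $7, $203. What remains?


Add up expenses:
$238 + $162 + $7 + $203 = $610
Subtract from budget:
$1000 - $610 = $390

$390


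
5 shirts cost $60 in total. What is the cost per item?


Total cost: $60
Number of items: 5
Unit price: $60 / 5 = $12

$12


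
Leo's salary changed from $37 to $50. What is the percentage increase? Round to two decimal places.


Find the absolute change:
|50 - 37| = 13
Divide by original and multiply by 100:
13 / 37 x 100 = 35.1351...% ≈ 35.14%

35.14%


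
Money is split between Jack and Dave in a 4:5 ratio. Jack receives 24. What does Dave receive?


Find the multiplier:
24 / 4 = 6
Apply to Dave's share:
5 x 6 = 30

30


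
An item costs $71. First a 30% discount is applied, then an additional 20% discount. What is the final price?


First discount:
30% of $71 = $21.30
Price after first discount:
$71 - $21.30 = $49.70
Second discount:
20% of $49.70 = $9.94
Final price:
$49.70 - $9.94 = $39.76

$39.76


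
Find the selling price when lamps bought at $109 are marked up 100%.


Calculate the markup amount:
100% of $109 = $109
Add to cost:
$109 + $109 = $218

$218


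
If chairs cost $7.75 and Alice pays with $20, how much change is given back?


Start with the amount paid:
$20
Subtract the price:
$20 - $7.75 = $12.25

$12.25


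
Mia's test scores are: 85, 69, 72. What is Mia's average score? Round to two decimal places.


Add the scores:
85 + 69 + 72 = 226
Divide by the number of tests:
226 / 3 = 75.3333... ≈ 75.33

75.33


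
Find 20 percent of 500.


Convert percentage to decimal:
20% = 0.2
Multiply:
500 x 0.2 = 100

100


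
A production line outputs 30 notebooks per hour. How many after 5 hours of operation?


Production rate: 30 notebooks per hour
Time: 5 hours
Total: 30 x 5 = 150 notebooks

150 notebooks


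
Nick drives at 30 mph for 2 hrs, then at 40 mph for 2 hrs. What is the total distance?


Leg 1 distance:
30 x 2 = 60 miles
Leg 2 distance:
40 x 2 = 80 miles
Total distance:
60 + 80 = 140 miles

140 miles


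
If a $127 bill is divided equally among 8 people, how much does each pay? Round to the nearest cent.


Total bill: $127
Number of people: 8
Each pays: $127 / 8 = $15.875 ≈ $15.88

$15.88


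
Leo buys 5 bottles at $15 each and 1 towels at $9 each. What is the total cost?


Cost of bottles:
5 x $15 = $75
Cost of towels:
1 x $9 = $9
Add both:
$75 + $9 = $84

$84


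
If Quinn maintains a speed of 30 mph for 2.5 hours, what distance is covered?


Use the formula: distance = speed x time
Speed = 30 mph, Time = 2.5 hours
30 x 2.5 = 75 miles

75 miles


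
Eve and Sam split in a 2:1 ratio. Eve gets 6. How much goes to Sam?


Find the multiplier:
6 / 2 = 3
Apply to Sam's share:
1 x 3 = 3

3


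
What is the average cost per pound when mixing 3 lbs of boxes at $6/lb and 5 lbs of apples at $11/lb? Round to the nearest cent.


Cost of boxes:
3 x $6 = $18
Cost of apples:
5 x $11 = $55
Total cost: $18 + $55 = $73
Total weight: 8 lbs
Average: $73 / 8 = $9.125 ≈ $9.13/lb

$9.13/lb


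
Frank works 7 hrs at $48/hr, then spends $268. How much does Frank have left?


Calculate earnings:
7 x $48 = $336
Subtract spending:
$336 - $268 = $68

$68


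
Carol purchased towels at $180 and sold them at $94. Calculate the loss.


Selling price = $94
Cost price = $180
Loss = cost price - selling price:
Loss = $180 - $94 = $86

$86


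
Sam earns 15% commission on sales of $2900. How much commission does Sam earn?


Convert rate to decimal:
15% = 0.15
Multiply by sales:
$2900 x 0.15 = $435

$435


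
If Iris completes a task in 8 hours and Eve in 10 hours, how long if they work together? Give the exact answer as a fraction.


Iris's rate: 1/8 of the job per hour
Eve's rate: 1/10 of the job per hour
Combined rate: 1/8 + 1/10 = 9/40 per hour
Time = 1 / (9/40) = 40/9 hours (≈ 4.44 hours)

40/9 hours


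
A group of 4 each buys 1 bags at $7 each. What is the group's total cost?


Cost per person:
1 x $7 = $7
Group total:
4 x $7 = $28

$28


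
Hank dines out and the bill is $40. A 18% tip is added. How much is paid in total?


Calculate the tip:
18% of $40 = $7.20
Add tip to meal cost:
$40 + $7.20 = $47.20

$47.20


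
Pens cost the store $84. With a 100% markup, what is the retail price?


Calculate the markup amount:
100% of $84 = $84
Add to cost:
$84 + $84 = $168

$168


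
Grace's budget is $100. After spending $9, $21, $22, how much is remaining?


Add up expenses:
$9 + $21 + $22 = $52
Subtract from budget:
$100 - $52 = $48

$48


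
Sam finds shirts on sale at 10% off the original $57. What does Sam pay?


Calculate the discount amount:
10% of $57 = $5.70
Subtract from original:
$57 - $5.70 = $51.30

$51.30


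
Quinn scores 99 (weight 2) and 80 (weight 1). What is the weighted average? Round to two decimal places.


Weighted sum:
2 x 99 + 1 x 80 = 278
Total weight:
2 + 1 = 3
Weighted average:
278 / 3 = 92.6666... ≈ 92.67

92.67


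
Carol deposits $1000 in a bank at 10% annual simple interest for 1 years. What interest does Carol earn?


Use the formula I = P x R x T / 100
P x R x T = 1000 x 10 x 1 = 10000
I = 10000 / 100 = $100

$100


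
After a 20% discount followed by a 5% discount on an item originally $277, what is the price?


First discount:
20% of $277 = $55.40
Price after first discount:
$277 - $55.40 = $221.60
Second discount:
5% of $221.60 = $11.08
Final price:
$221.60 - $11.08 = $210.52

$210.52


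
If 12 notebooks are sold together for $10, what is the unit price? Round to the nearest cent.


Total cost: $10
Number of items: 12
Unit price: $10 / 12 = $0.8333... ≈ $0.83

$0.83


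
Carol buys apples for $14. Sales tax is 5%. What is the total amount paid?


Calculate the tax:
5% of $14 = $0.70
Add tax to price:
$14 + $0.70 = $14.70

$14.70


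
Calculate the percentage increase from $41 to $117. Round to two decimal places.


Find the absolute change:
|117 - 41| = 76
Divide by original and multiply by 100:
76 / 41 x 100 = 185.3658...% ≈ 185.37%

185.37%


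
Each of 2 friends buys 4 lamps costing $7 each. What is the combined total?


Cost per person:
4 x $7 = $28
Group total:
2 x $28 = $56

$56


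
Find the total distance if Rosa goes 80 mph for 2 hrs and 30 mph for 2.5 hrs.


Leg 1 distance:
80 x 2 = 160 miles
Leg 2 distance:
30 x 2.5 = 75 miles
Total distance:
160 + 75 = 235 miles

235 miles


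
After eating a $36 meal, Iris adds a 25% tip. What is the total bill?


Calculate the tip:
25% of $36 = $9
Add tip to meal cost:
$36 + $9 = $45

$45


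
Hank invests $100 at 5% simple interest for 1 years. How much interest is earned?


Use the formula I = P x R x T / 100
P x R x T = 100 x 5 x 1 = 500
I = 500 / 100 = $5

$5


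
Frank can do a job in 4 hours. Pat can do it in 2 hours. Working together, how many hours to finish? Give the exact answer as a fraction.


Frank's rate: 1/4 of the job per hour
Pat's rate: 1/2 of the job per hour
Combined rate: 1/4 + 1/2 = 3/4 per hour
Time = 1 / (3/4) = 4/3 hours (≈ 1.33 hours)

4/3 hours


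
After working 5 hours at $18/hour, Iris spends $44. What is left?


Calculate earnings:
5 x $18 = $90
Subtract spending:
$90 - $44 = $46

$46
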